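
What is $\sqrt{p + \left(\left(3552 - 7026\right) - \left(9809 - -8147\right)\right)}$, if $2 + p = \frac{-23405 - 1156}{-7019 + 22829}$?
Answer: $\frac{i \sqrt{595271938290}}{5270} \approx 146.4 i$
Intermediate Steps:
$p = - \frac{18727}{5270}$ ($p = -2 + \frac{-23405 - 1156}{-7019 + 22829} = -2 - \frac{24561}{15810} = -2 - \frac{8187}{5270} = - \frac{18727}{5270} \approx -3.5535$)
$\sqrt{p + \left(\left(3552 - 7026\right) - \left(9809 - -8147\right)\right)} = \sqrt{- \frac{18727}{5270} + \left(\left(3552 - 7026\right) - \left(9809 - -8147\right)\right)} = \sqrt{- \frac{18727}{5270} + \left(\left(3552 - 7026\right) - \left(9809 + 8147\right)\right)} = \sqrt{- \frac{18727}{5270} - 21430} = \sqrt{- \frac{112954827}{5270}} = \frac{i \sqrt{595271938290}}{5270}$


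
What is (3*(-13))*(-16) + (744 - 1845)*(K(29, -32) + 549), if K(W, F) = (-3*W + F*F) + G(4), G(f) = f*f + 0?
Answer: -1653078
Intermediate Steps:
G(f) = f² (G(f) = f² + 0 = f²)
K(W, F) = 16 + F² - 3*W (K(W, F) = (-3*W + F*F) + 4² = (-3*W + F²) + 16 = (F² - 3*W) + 16 = 16 + F² - 3*W)
(3*(-13))*(-16) + (744 - 1845)*(K(29, -32) + 549) = (3*(-13))*(-16) + (744 - 1845)*((16 + (-32)² - 3*29) + 549) = -39*(-16) - 1101*((16 + 1024 - 87) + 549) = 624 - 1101*(953 + 549) = 624 - 1101*1502 = 624 - 1653702 = -1653078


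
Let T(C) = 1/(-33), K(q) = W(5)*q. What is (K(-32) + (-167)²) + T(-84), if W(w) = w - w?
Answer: 920336/33 ≈ 27889.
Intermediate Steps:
W(w) = 0
K(q) = 0 (K(q) = 0*q = 0)
T(C) = -1/33
(K(-32) + (-167)²) + T(-84) = (0 + (-167)²) - 1/33 = (0 + 27889) - 1/33 = 27889 - 1/33 = 920336/33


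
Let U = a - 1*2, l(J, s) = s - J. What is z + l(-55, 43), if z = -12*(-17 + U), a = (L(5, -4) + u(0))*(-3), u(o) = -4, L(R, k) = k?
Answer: 38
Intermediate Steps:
a = 24 (a = (-4 - 4)*(-3) = -8*(-3) = 24)
U = 22 (U = 24 - 1*2 = 24 - 2 = 22)
z = -60 (z = -12*(-17 + 22) = -12*5 = -60)
z + l(-55, 43) = -60 + (43 - 1*(-55)) = -60 + (43 + 55) = -60 + 98 = 38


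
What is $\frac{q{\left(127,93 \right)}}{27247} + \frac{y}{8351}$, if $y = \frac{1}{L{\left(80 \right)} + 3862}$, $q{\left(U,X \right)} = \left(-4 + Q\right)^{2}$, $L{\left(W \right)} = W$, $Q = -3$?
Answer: $\frac{1613089705}{896961485574} \approx 0.0017984$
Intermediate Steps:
$q{\left(U,X \right)} = 49$ ($q{\left(U,X \right)} = \left(-4 - 3\right)^{2} = \left(-7\right)^{2} = 49$)
$y = \frac{1}{3942}$ ($y = \frac{1}{80 + 3862} = \frac{1}{3942} \approx 0.00025368$)
$\frac{q{\left(127,93 \right)}}{27247} + \frac{y}{8351} = \frac{49}{27247} + \frac{1}{3942 \cdot 8351} = 49 \cdot \frac{1}{27247} + \frac{1}{3942} \cdot \frac{1}{8351} = \frac{49}{27247} + \frac{1}{32919642} = \frac{1613089705}{896961485574}$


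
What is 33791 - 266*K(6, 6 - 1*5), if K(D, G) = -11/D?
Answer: 102836/3 ≈ 34279.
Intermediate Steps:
33791 - 266*K(6, 6 - 1*5) = 33791 - (-2926)/6 = 33791 - 266*(-11/6) = 33791 + 1463/3 = 102836/3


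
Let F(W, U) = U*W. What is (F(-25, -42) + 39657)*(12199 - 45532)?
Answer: -1356886431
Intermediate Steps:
(F(-25, -42) + 39657)*(12199 - 45532) = (-42*(-25) + 39657)*(12199 - 45532) = (1050 + 39657)*(-33333) = 40707*(-33333) = -1356886431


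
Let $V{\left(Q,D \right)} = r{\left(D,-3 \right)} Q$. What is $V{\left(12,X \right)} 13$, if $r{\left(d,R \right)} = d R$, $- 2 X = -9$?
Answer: $-2106$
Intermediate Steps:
$X = \frac{9}{2}$ ($X = \left(- \frac{1}{2}\right) \left(-9\right) = \frac{9}{2} \approx 4.5$)
$r{\left(d,R \right)} = R d$
$V{\left(Q,D \right)} = - 3 D Q$
$V{\left(12,X \right)} 13 = \left(-3\right) \frac{9}{2} \cdot 12 \cdot 13 = \left(-162\right) 13 = -2106$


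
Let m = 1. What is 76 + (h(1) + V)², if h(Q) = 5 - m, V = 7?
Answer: 197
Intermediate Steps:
h(Q) = 4 (h(Q) = 5 - 1*1 = 5 - 1 = 4)
76 + (h(1) + V)² = 76 + (4 + 7)² = 76 + 11² = 76 + 121 = 197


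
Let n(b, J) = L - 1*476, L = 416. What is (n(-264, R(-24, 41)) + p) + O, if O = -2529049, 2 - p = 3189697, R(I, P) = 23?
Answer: -5718804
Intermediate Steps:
p = -3189695 (p = 2 - 1*3189697 = 2 - 3189697 = -3189695)
n(b, J) = -60 (n(b, J) = 416 - 1*476 = 416 - 476 = -60)
(n(-264, R(-24, 41)) + p) + O = (-60 - 3189695) - 2529049 = -3189755 - 2529049 = -5718804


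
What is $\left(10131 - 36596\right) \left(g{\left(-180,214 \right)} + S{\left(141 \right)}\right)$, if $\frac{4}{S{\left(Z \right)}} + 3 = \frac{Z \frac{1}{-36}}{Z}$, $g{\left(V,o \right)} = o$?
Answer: $- \frac{613511630}{109} \approx -5.6285 \cdot 10^{6}$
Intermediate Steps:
$S{\left(Z \right)} = - \frac{144}{109}$ ($S{\left(Z \right)} = \frac{4}{-3 + \frac{Z \frac{1}{-36}}{Z}} = \frac{4}{-3 + \frac{Z \left(- \frac{1}{36}\right)}{Z}} = \frac{4}{-3 + \frac{\left(- \frac{1}{36}\right) Z}{Z}} = \frac{4}{-3 - \frac{1}{36}} = \frac{4}{- \frac{109}{36}} = 4 \left(- \frac{36}{109}\right) = - \frac{144}{109}$)
$\left(10131 - 36596\right) \left(g{\left(-180,214 \right)} + S{\left(141 \right)}\right) = \left(10131 - 36596\right) \left(214 - \frac{144}{109}\right) = \left(-26465\right) \frac{23182}{109} = - \frac{613511630}{109}$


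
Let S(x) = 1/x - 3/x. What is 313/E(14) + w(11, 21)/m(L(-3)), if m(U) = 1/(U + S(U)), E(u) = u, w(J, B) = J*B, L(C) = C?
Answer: -7233/14 ≈ -516.64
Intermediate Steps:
w(J, B) = B*J
S(x) = -2/x (S(x) = 1/x - 3/x = -2/x)
m(U) = 1/(U - 2/U)
313/E(14) + w(11, 21)/m(L(-3)) = 313/14 + (21*11)/((-3/(-2 + (-3)²))) = 313*(1/14) + 231/((-3/(-2 + 9))) = 313/14 + 231/((-3/7)) = 313/14 + 231/((-3*⅐)) = 313/14 + 231/(-3/7) = 313/14 + 231*(-7/3) = 313/14 - 539 = -7233/14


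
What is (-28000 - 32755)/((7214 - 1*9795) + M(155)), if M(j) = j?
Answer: 60755/2426 ≈ 25.043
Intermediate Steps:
(-28000 - 32755)/((7214 - 1*9795) + M(155)) = (-28000 - 32755)/((7214 - 1*9795) + 155) = -60755/((7214 - 9795) + 155) = -60755/(-2581 + 155) = -60755/(-2426) = -60755*(-1/2426) = 60755/2426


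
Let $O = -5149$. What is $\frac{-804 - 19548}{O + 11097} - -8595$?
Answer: $\frac{12775677}{1487} \approx 8591.6$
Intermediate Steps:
$\frac{-804 - 19548}{O + 11097} - -8595 = \frac{-804 - 19548}{-5149 + 11097} - -8595 = - \frac{20352}{5948} + 8595 = \left(-20352\right) \frac{1}{5948} + 8595 = - \frac{5088}{1487} + 8595 = \frac{12775677}{1487}$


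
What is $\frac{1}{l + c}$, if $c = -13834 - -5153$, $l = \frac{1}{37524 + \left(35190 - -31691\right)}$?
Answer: $- \frac{104405}{906339804} \approx -0.00011519$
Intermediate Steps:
$l = \frac{1}{104405}$ ($l = \frac{1}{37524 + \left(35190 + 31691\right)} = \frac{1}{37524 + 66881} = \frac{1}{104405} \approx 9.5781 \cdot 10^{-6}$)
$c = -8681$ ($c = -13834 + 5153 = -8681$)
$\frac{1}{l + c} = \frac{1}{\frac{1}{104405} - 8681} = \frac{1}{- \frac{906339804}{104405}} = - \frac{104405}{906339804}$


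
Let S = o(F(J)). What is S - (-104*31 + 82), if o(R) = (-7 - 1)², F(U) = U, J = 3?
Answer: 3206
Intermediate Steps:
o(R) = 64 (o(R) = (-8)² = 64)
S = 64
S - (-104*31 + 82) = 64 - (-104*31 + 82) = 64 - (-3224 + 82) = 64 - 1*(-3142) = 64 + 3142 = 3206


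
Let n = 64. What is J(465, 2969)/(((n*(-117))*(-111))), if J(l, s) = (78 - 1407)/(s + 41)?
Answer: -443/833938560 ≈ -5.3121e-7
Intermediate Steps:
J(l, s) = -1329/(41 + s)
J(465, 2969)/(((n*(-117))*(-111))) = (-1329/(41 + 2969))/(((64*(-117))*(-111))) = (-1329/3010)/((-7488*(-111))) = -1329*1/3010/831168 = -1329/3010*1/831168 = -443/833938560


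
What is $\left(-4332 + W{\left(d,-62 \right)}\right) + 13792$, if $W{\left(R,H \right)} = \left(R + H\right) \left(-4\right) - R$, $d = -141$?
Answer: $10413$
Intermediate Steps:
$W{\left(R,H \right)} = - 5 R - 4 H$ ($W{\left(R,H \right)} = \left(H + R\right) \left(-4\right) - R = \left(- 4 H - 4 R\right) - R = - 5 R - 4 H$)
$\left(-4332 + W{\left(d,-62 \right)}\right) + 13792 = \left(-4332 - -953\right) + 13792 = \left(-4332 + \left(705 + 248\right)\right) + 13792 = \left(-4332 + 953\right) + 13792 = -3379 + 13792 = 10413$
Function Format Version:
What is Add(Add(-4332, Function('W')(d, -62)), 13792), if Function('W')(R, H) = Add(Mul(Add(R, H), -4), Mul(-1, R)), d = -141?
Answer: 10413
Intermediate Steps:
Function('W')(R, H) = Add(Mul(-5, R), Mul(-4, H)) (Function('W')(R, H) = Add(Mul(Add(H, R), -4), Mul(-1, R)) = Add(Add(Mul(-4, H), Mul(-4, R)), Mul(-1, R)) = Add(Mul(-5, R), Mul(-4, H)))
Add(Add(-4332, Function('W')(d, -62)), 13792) = Add(Add(-4332, Add(Mul(-5, -141), Mul(-4, -62))), 13792) = Add(Add(-4332, Add(705, 248)), 13792) = Add(Add(-4332, 953), 13792) = Add(-3379, 13792) = 10413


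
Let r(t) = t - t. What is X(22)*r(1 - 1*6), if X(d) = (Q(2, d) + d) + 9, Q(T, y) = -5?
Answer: 0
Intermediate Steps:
r(t) = 0
X(d) = 4 + d (X(d) = (-5 + d) + 9 = 4 + d)
X(22)*r(1 - 1*6) = (4 + 22)*0 = 26*0 = 0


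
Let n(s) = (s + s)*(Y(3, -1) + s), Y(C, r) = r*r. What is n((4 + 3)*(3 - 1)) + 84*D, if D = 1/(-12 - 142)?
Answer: 4614/11 ≈ 419.45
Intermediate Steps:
Y(C, r) = r**2
n(s) = 2*s*(1 + s) (n(s) = (s + s)*((-1)**2 + s) = (2*s)*(1 + s) = 2*s*(1 + s))
D = -1/154 (D = 1/(-154) = -1/154 ≈ -0.0064935)
n((4 + 3)*(3 - 1)) + 84*D = 2*((4 + 3)*(3 - 1))*(1 + (4 + 3)*(3 - 1)) + 84*(-1/154) = 2*(7*2)*(1 + 7*2) - 6/11 = 2*14*(1 + 14) - 6/11 = 2*14*15 - 6/11 = 420 - 6/11 = 4614/11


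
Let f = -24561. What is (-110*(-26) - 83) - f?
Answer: 27338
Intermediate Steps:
(-110*(-26) - 83) - f = (-110*(-26) - 83) - 1*(-24561) = (2860 - 83) + 24561 = 2777 + 24561 = 27338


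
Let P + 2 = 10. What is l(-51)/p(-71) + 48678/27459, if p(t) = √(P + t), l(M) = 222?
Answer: 16226/9153 - 74*I*√7/7 ≈ 1.7728 - 27.969*I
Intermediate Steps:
P = 8 (P = -2 + 10 = 8)
p(t) = √(8 + t)
l(-51)/p(-71) + 48678/27459 = 222/(√(8 - 71)) + 48678/27459 = 222/(√(-63)) + 48678*(1/27459) = 222/((3*I*√7)) + 16226/9153 = 222*(-I*√7/21) + 16226/9153 = -74*I*√7/7 + 16226/9153 = 16226/9153 - 74*I*√7/7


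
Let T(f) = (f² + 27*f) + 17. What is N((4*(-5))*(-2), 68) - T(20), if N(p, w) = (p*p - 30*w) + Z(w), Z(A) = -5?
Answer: -1402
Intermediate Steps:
N(p, w) = -5 + p² - 30*w (N(p, w) = (p*p - 30*w) - 5 = (p² - 30*w) - 5 = -5 + p² - 30*w)
T(f) = 17 + f² + 27*f
N((4*(-5))*(-2), 68) - T(20) = (-5 + ((4*(-5))*(-2))² - 30*68) - (17 + 20² + 27*20) = (-5 + (-20*(-2))² - 2040) - (17 + 400 + 540) = (-5 + 40² - 2040) - 1*957 = (-5 + 1600 - 2040) - 957 = -445 - 957 = -1402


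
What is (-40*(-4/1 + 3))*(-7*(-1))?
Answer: 280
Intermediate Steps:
(-40*(-4/1 + 3))*(-7*(-1)) = -40*(1*(-4) + 3)*7 = -40*(-4 + 3)*7 = -40*(-1)*7 = 40*7 = 280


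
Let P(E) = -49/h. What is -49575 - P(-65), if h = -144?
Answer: -7138849/144 ≈ -49575.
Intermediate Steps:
P(E) = 49/144 (P(E) = -49/(-144) = -49*(-1/144) = 49/144)
-49575 - P(-65) = -49575 - 1*49/144 = -49575 - 49/144 = -7138849/144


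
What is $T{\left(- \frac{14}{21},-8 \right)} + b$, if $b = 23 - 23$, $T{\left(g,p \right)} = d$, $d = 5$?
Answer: $5$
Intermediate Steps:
$T{\left(g,p \right)} = 5$
$b = 0$
$T{\left(- \frac{14}{21},-8 \right)} + b = 5 + 0 = 5$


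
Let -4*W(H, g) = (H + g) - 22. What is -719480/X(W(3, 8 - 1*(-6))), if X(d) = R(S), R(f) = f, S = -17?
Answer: 719480/17 ≈ 42322.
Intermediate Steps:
W(H, g) = 11/2 - H/4 - g/4 (W(H, g) = -((H + g) - 22)/4 = -(-22 + H + g)/4 = 11/2 - H/4 - g/4)
X(d) = -17
-719480/X(W(3, 8 - 1*(-6))) = -719480/(-17) = -719480*(-1/17) = 719480/17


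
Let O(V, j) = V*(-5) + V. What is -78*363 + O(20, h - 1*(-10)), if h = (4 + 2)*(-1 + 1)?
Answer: -28394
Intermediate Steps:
h = 0 (h = 6*0 = 0)
O(V, j) = -4*V (O(V, j) = -5*V + V = -4*V)
-78*363 + O(20, h - 1*(-10)) = -78*363 - 4*20 = -28314 - 80 = -28394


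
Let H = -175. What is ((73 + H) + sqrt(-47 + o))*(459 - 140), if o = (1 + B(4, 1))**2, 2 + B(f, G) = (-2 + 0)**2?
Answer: -32538 + 319*I*sqrt(38) ≈ -32538.0 + 1966.4*I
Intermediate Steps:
B(f, G) = 2 (B(f, G) = -2 + (-2 + 0)**2 = -2 + (-2)**2 = -2 + 4 = 2)
o = 9 (o = (1 + 2)**2 = 3**2 = 9)
((73 + H) + sqrt(-47 + o))*(459 - 140) = ((73 - 175) + sqrt(-47 + 9))*(459 - 140) = (-102 + sqrt(-38))*319 = (-102 + I*sqrt(38))*319 = -32538 + 319*I*sqrt(38)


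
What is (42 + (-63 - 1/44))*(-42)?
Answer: 19425/22 ≈ 882.95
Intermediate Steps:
(42 + (-63 - 1/44))*(-42) = (42 - 2773/44)*(-42) = -925/44*(-42) = 19425/22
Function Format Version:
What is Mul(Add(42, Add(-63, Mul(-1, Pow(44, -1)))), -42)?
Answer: Rational(19425, 22) ≈ 882.95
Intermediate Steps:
Mul(Add(42, Add(-63, Mul(-1, Pow(44, -1)))), -42) = Mul(Add(42, Add(-63, Mul(-1, Rational(1, 44)))), -42) = Mul(Add(42, Add(-63, Rational(-1, 44))), -42) = Mul(Add(42, Rational(-2773, 44)), -42) = Mul(Rational(-925, 44), -42) = Rational(19425, 22)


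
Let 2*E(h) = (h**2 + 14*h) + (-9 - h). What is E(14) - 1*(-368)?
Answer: 1105/2 ≈ 552.50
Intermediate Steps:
E(h) = -9/2 + h**2/2 + 13*h/2 (E(h) = ((h**2 + 14*h) + (-9 - h))/2 = (-9 + h**2 + 13*h)/2 = -9/2 + h**2/2 + 13*h/2)
E(14) - 1*(-368) = (-9/2 + (1/2)*14**2 + (13/2)*14) - 1*(-368) = (-9/2 + (1/2)*196 + 91) + 368 = (-9/2 + 98 + 91) + 368 = 369/2 + 368 = 1105/2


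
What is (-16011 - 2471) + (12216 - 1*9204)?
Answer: -15470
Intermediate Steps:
(-16011 - 2471) + (12216 - 1*9204) = -18482 + (12216 - 9204) = -18482 + 3012 = -15470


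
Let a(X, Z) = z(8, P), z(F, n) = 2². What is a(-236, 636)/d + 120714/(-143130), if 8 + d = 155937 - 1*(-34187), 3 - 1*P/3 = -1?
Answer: -956212096/1133804295 ≈ -0.84337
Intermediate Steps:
P = 12 (P = 9 - 3*(-1) = 9 + 3 = 12)
z(F, n) = 4
a(X, Z) = 4
d = 190116 (d = -8 + (155937 - 1*(-34187)) = -8 + (155937 + 34187) = -8 + 190124 = 190116)
a(-236, 636)/d + 120714/(-143130) = 4/190116 + 120714/(-143130) = 4*(1/190116) + 120714*(-1/143130) = 1/47529 - 20119/23855 = -956212096/1133804295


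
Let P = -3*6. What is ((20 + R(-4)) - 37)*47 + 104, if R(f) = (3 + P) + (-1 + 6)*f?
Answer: -2340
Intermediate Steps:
P = -18
R(f) = -15 + 5*f (R(f) = (3 - 18) + (-1 + 6)*f = -15 + 5*f)
((20 + R(-4)) - 37)*47 + 104 = ((20 + (-15 + 5*(-4))) - 37)*47 + 104 = ((20 + (-15 - 20)) - 37)*47 + 104 = ((20 - 35) - 37)*47 + 104 = (-15 - 37)*47 + 104 = -52*47 + 104 = -2444 + 104 = -2340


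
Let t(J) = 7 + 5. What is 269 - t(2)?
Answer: 257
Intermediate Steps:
t(J) = 12
269 - t(2) = 269 - 1*12 = 269 - 12 = 257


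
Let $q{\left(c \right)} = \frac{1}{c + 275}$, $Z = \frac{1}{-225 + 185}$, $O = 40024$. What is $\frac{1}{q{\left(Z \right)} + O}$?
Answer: $\frac{10999}{440224016} \approx 2.4985 \cdot 10^{-5}$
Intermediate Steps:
$Z = - \frac{1}{40}$ ($Z = \frac{1}{-40} = - \frac{1}{40} \approx -0.025$)
$q{\left(c \right)} = \frac{1}{275 + c}$
$\frac{1}{q{\left(Z \right)} + O} = \frac{1}{\frac{1}{275 - \frac{1}{40}} + 40024} = \frac{1}{\frac{1}{\frac{10999}{40}} + 40024} = \frac{1}{\frac{40}{10999} + 40024} = \frac{1}{\frac{440224016}{10999}} = \frac{10999}{440224016}$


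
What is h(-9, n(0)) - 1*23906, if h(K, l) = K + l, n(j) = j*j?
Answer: -23915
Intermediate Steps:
n(j) = j²
h(-9, n(0)) - 1*23906 = (-9 + 0²) - 1*23906 = (-9 + 0) - 23906 = -9 - 23906 = -23915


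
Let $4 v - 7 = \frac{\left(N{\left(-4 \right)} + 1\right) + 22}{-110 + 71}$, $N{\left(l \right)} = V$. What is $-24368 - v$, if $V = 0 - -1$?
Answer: $- \frac{1267219}{52} \approx -24370.0$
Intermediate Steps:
$V = 1$ ($V = 0 + 1 = 1$)
$N{\left(l \right)} = 1$
$v = \frac{83}{52}$ ($v = \frac{7}{4} + \frac{\left(\left(1 + 1\right) + 22\right) \frac{1}{-110 + 71}}{4} = \frac{7}{4} + \frac{\left(2 + 22\right) \frac{1}{-39}}{4} = \frac{7}{4} + \frac{24 \left(- \frac{1}{39}\right)}{4} = \frac{7}{4} + \frac{1}{4} \left(- \frac{8}{13}\right) = \frac{7}{4} - \frac{2}{13} = \frac{83}{52} \approx 1.5962$)
$-24368 - v = -24368 - \frac{83}{52} = - \frac{1267219}{52}$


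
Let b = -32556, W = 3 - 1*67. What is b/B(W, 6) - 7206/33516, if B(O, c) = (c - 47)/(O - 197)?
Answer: -47464939217/229026 ≈ -2.0725e+5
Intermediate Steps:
W = -64 (W = 3 - 67 = -64)
B(O, c) = (-47 + c)/(-197 + O)
b/B(W, 6) - 7206/33516 = -32556*(-197 - 64)/(-47 + 6) - 7206/33516 = -32556/(-41/(-261)) - 7206*1/33516 = -32556/((-1/261*(-41))) - 1201/5586 = -32556/41/261 - 1201/5586 = -32556*261/41 - 1201/5586 = -8497116/41 - 1201/5586 = -47464939217/229026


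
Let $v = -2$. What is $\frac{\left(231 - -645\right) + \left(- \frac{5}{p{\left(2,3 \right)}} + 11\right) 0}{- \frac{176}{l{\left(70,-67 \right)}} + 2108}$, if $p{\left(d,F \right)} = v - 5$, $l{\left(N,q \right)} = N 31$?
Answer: $\frac{79205}{190591} \approx 0.41558$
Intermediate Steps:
$l{\left(N,q \right)} = 31 N$
$p{\left(d,F \right)} = -7$ ($p{\left(d,F \right)} = -2 - 5 = -7$)
$\frac{\left(231 - -645\right) + \left(- \frac{5}{p{\left(2,3 \right)}} + 11\right) 0}{- \frac{176}{l{\left(70,-67 \right)}} + 2108} = \frac{\left(231 - -645\right) + \left(- \frac{5}{-7} + 11\right) 0}{- \frac{176}{31 \cdot 70} + 2108} = \frac{\left(231 + 645\right) + \left(\left(-5\right) \left(- \frac{1}{7}\right) + 11\right) 0}{- \frac{176}{2170} + 2108} = \frac{876 + \left(\frac{5}{7} + 11\right) 0}{\left(-176\right) \frac{1}{2170} + 2108} = \frac{876 + \frac{82}{7} \cdot 0}{- \frac{88}{1085} + 2108} = \frac{876 + 0}{\frac{2287092}{1085}} = 876 \cdot \frac{1085}{2287092} = \frac{79205}{190591}$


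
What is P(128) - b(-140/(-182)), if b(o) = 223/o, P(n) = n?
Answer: -1619/10 ≈ -161.90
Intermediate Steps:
P(128) - b(-140/(-182)) = 128 - 223/((-140/(-182))) = 128 - 223/((-140*(-1/182))) = 128 - 223/10/13 = 128 - 223*13/10 = 128 - 1*2899/10 = 128 - 2899/10 = -1619/10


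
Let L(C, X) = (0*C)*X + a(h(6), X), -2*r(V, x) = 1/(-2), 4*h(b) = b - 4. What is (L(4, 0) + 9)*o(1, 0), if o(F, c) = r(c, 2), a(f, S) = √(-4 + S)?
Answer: 9/4 + I/2 ≈ 2.25 + 0.5*I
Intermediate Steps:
h(b) = -1 + b/4 (h(b) = (b - 4)/4 = (-4 + b)/4 = -1 + b/4)
r(V, x) = ¼ (r(V, x) = -½/(-2) = -½*(-½) = ¼)
o(F, c) = ¼
L(C, X) = √(-4 + X) (L(C, X) = (0*C)*X + √(-4 + X) = 0*X + √(-4 + X) = 0 + √(-4 + X) = √(-4 + X))
(L(4, 0) + 9)*o(1, 0) = (√(-4 + 0) + 9)*(¼) = (√(-4) + 9)*(¼) = (2*I + 9)*(¼) = (9 + 2*I)*(¼) = 9/4 + I/2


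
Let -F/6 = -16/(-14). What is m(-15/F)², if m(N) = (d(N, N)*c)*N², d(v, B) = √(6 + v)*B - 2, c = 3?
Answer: 2388591331875/268435456 - 472696875*√131/1048576 ≈ 3738.6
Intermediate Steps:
d(v, B) = -2 + B*√(6 + v) (d(v, B) = B*√(6 + v) - 2 = -2 + B*√(6 + v))
F = -48/7 (F = -(-96)/(-14) = -(-96)*(-1)/14 = -6*8/7 = -48/7 ≈ -6.8571)
m(N) = N²*(-6 + 3*N*√(6 + N)) (m(N) = ((-2 + N*√(6 + N))*3)*N² = (-6 + 3*N*√(6 + N))*N² = N²*(-6 + 3*N*√(6 + N)))
m(-15/F)² = (3*(-15/(-48/7))²*(-2 + (-15/(-48/7))*√(6 - 15/(-48/7))))² = (3*(-15*(-7/48))²*(-2 + (-15*(-7/48))*√(6 - 15*(-7/48))))² = (3*(35/16)²*(-2 + 35*√(6 + 35/16)/16))² = (3*(1225/256)*(-2 + 35*√(131/16)/16))² = (3*(1225/256)*(-2 + 35*(√131/4)/16))² = (3*(1225/256)*(-2 + 35*√131/64))² = (-3675/128 + 128625*√131/16384)²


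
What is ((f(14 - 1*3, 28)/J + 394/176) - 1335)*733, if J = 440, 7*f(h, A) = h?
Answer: -1504443651/1540 ≈ -9.7691e+5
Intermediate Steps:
f(h, A) = h/7
((f(14 - 1*3, 28)/J + 394/176) - 1335)*733 = ((((14 - 1*3)/7)/440 + 394/176) - 1335)*733 = ((((14 - 3)/7)*(1/440) + 394*(1/176)) - 1335)*733 = ((((⅐)*11)*(1/440) + 197/88) - 1335)*733 = (((11/7)*(1/440) + 197/88) - 1335)*733 = ((1/280 + 197/88) - 1335)*733 = (3453/1540 - 1335)*733 = -2052447/1540*733 = -1504443651/1540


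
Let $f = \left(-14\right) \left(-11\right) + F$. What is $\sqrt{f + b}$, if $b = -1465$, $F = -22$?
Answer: $i \sqrt{1333} \approx 36.51 i$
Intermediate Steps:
$f = 132$ ($f = \left(-14\right) \left(-11\right) - 22 = 154 - 22 = 132$)
$\sqrt{f + b} = \sqrt{132 - 1465} = \sqrt{-1333} = i \sqrt{1333}$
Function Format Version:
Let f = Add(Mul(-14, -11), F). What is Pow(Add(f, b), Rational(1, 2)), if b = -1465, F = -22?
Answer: Mul(I, Pow(1333, Rational(1, 2))) ≈ Mul(36.510, I)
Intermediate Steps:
f = 132 (f = Add(Mul(-14, -11), -22) = Add(154, -22) = 132)
Pow(Add(f, b), Rational(1, 2)) = Pow(Add(132, -1465), Rational(1, 2)) = Pow(-1333, Rational(1, 2)) = Mul(I, Pow(1333, Rational(1, 2)))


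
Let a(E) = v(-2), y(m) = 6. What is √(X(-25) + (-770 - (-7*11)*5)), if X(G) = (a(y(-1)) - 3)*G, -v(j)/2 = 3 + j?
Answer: 2*I*√65 ≈ 16.125*I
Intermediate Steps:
v(j) = -6 - 2*j (v(j) = -2*(3 + j) = -6 - 2*j)
a(E) = -2 (a(E) = -6 - 2*(-2) = -6 + 4 = -2)
X(G) = -5*G (X(G) = (-2 - 3)*G = -5*G)
√(X(-25) + (-770 - (-7*11)*5)) = √(-5*(-25) + (-770 - (-7*11)*5)) = √(125 + (-770 - (-77)*5)) = √(125 + (-770 - 1*(-385))) = √(125 + (-770 + 385)) = √(125 - 385) = √(-260) = 2*I*√65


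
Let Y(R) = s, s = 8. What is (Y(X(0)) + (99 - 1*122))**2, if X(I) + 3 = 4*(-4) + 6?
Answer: 225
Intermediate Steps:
X(I) = -13 (X(I) = -3 + (4*(-4) + 6) = -3 + (-16 + 6) = -3 - 10 = -13)
Y(R) = 8
(Y(X(0)) + (99 - 1*122))**2 = (8 + (99 - 1*122))**2 = (8 + (99 - 122))**2 = (8 - 23)**2 = (-15)**2 = 225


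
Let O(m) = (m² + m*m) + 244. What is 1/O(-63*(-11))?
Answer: 1/960742 ≈ 1.0409e-6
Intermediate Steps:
O(m) = 244 + 2*m² (O(m) = (m² + m²) + 244 = 2*m² + 244 = 244 + 2*m²)
1/O(-63*(-11)) = 1/(244 + 2*(-63*(-11))²) = 1/(244 + 2*693²) = 1/(244 + 2*480249) = 1/(244 + 960498) = 1/960742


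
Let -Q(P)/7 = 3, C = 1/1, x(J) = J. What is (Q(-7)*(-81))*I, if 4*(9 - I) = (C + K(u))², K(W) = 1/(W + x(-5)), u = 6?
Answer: 13608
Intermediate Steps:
K(W) = 1/(-5 + W) (K(W) = 1/(W - 5) = 1/(-5 + W))
C = 1
Q(P) = -21 (Q(P) = -7*3 = -21)
I = 8 (I = 9 - (1 + 1/(-5 + 6))²/4 = 9 - (1 + 1/1)²/4 = 9 - (1 + 1)²/4 = 9 - ¼*2² = 9 - ¼*4 = 9 - 1 = 8)
(Q(-7)*(-81))*I = -21*(-81)*8 = 1701*8 = 13608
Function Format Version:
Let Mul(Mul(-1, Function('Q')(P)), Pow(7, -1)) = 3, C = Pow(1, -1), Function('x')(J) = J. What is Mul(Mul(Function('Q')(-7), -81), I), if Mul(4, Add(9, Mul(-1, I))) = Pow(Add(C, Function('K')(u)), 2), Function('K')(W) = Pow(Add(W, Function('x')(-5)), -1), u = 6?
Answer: 13608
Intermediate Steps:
Function('K')(W) = Pow(Add(-5, W), -1) (Function('K')(W) = Pow(Add(W, -5), -1) = Pow(Add(-5, W), -1))
C = 1
Function('Q')(P) = -21 (Function('Q')(P) = Mul(-7, 3) = -21)
I = 8 (I = Add(9, Mul(Rational(-1, 4), Pow(Add(1, Pow(Add(-5, 6), -1)), 2))) = Add(9, Mul(Rational(-1, 4), Pow(Add(1, Pow(1, -1)), 2))) = Add(9, Mul(Rational(-1, 4), Pow(Add(1, 1), 2))) = Add(9, Mul(Rational(-1, 4), Pow(2, 2))) = Add(9, Mul(Rational(-1, 4), 4)) = Add(9, -1) = 8)
Mul(Mul(Function('Q')(-7), -81), I) = Mul(Mul(-21, -81), 8) = Mul(1701, 8) = 13608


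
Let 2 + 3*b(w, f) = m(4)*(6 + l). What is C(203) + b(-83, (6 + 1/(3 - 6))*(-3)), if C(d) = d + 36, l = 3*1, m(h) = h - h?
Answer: 715/3 ≈ 238.33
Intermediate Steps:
m(h) = 0
l = 3
C(d) = 36 + d
b(w, f) = -⅔ (b(w, f) = -⅔ + (0*(6 + 3))/3 = -⅔ + (0*9)/3 = -⅔ + (⅓)*0 = -⅔ + 0 = -⅔)
C(203) + b(-83, (6 + 1/(3 - 6))*(-3)) = (36 + 203) - ⅔ = 239 - ⅔ = 715/3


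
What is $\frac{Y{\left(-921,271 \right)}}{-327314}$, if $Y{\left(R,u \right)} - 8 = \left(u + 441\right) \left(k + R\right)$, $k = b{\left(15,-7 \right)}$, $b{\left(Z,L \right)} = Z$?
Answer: $\frac{322532}{163657} \approx 1.9708$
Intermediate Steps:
$k = 15$
$Y{\left(R,u \right)} = 8 + \left(15 + R\right) \left(441 + u\right)$ ($Y{\left(R,u \right)} = 8 + \left(u + 441\right) \left(15 + R\right) = 8 + \left(441 + u\right) \left(15 + R\right) = 8 + \left(15 + R\right) \left(441 + u\right)$)
$\frac{Y{\left(-921,271 \right)}}{-327314} = \frac{6623 + 15 \cdot 271 + 441 \left(-921\right) - 249591}{-327314} = \left(6623 + 4065 - 406161 - 249591\right) \left(- \frac{1}{327314}\right) = \left(-645064\right) \left(- \frac{1}{327314}\right) = \frac{322532}{163657}$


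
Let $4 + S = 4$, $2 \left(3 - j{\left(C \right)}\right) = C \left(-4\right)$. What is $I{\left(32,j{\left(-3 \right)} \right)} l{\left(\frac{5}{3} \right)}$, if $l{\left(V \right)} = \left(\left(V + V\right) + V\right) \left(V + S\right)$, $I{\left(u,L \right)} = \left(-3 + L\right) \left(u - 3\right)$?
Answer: $-1450$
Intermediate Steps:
$j{\left(C \right)} = 3 + 2 C$ ($j{\left(C \right)} = 3 - \frac{C \left(-4\right)}{2} = 3 - \frac{\left(-4\right) C}{2} = 3 + 2 C$)
$I{\left(u,L \right)} = \left(-3 + L\right) \left(-3 + u\right)$
$S = 0$ ($S = -4 + 4 = 0$)
$l{\left(V \right)} = 3 V^{2}$ ($l{\left(V \right)} = \left(\left(V + V\right) + V\right) \left(V + 0\right) = \left(2 V + V\right) V = 3 V V = 3 V^{2}$)
$I{\left(32,j{\left(-3 \right)} \right)} l{\left(\frac{5}{3} \right)} = \left(9 - 3 \left(3 + 2 \left(-3\right)\right) - 96 + \left(3 + 2 \left(-3\right)\right) 32\right) 3 \left(\frac{5}{3}\right)^{2} = \left(9 - 3 \left(3 - 6\right) - 96 + \left(3 - 6\right) 32\right) 3 \left(5 \cdot \frac{1}{3}\right)^{2} = \left(9 - -9 - 96 - 96\right) 3 \left(\frac{5}{3}\right)^{2} = \left(9 + 9 - 96 - 96\right) 3 \cdot \frac{25}{9} = \left(-174\right) \frac{25}{3} = -1450$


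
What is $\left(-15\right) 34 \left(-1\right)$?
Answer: $510$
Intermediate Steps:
$\left(-15\right) 34 \left(-1\right) = \left(-510\right) \left(-1\right) = 510$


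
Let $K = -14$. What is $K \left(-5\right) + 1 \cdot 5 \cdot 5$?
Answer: $95$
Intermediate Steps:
$K \left(-5\right) + 1 \cdot 5 \cdot 5 = \left(-14\right) \left(-5\right) + 1 \cdot 5 \cdot 5 = 70 + 5 \cdot 5 = 70 + 25 = 95$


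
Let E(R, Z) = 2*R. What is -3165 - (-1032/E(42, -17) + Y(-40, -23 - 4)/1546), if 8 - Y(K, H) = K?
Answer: -17059505/5411 ≈ -3152.7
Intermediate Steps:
Y(K, H) = 8 - K
-3165 - (-1032/E(42, -17) + Y(-40, -23 - 4)/1546) = -3165 - (-1032/(2*42) + (8 - 1*(-40))/1546) = -3165 - (-1032/84 + (8 + 40)*(1/1546)) = -3165 - (-1032*1/84 + 48*(1/1546)) = -3165 - (-86/7 + 24/773) = -3165 - 1*(-66310/5411) = -3165 + 66310/5411 = -17059505/5411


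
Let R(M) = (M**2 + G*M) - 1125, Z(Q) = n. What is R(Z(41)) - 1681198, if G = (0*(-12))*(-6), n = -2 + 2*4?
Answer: -1682287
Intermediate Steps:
n = 6 (n = -2 + 8 = 6)
Z(Q) = 6
G = 0 (G = 0*(-6) = 0)
R(M) = -1125 + M**2 (R(M) = (M**2 + 0*M) - 1125 = (M**2 + 0) - 1125 = M**2 - 1125 = -1125 + M**2)
R(Z(41)) - 1681198 = (-1125 + 6**2) - 1681198 = (-1125 + 36) - 1681198 = -1089 - 1681198 = -1682287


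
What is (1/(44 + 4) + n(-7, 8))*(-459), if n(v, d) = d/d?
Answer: -7497/16 ≈ -468.56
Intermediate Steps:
n(v, d) = 1
(1/(44 + 4) + n(-7, 8))*(-459) = (1/(44 + 4) + 1)*(-459) = (1/48 + 1)*(-459) = (49/48)*(-459) = -7497/16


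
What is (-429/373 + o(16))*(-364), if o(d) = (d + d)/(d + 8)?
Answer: -74620/1119 ≈ -66.685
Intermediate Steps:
o(d) = 2*d/(8 + d) (o(d) = (2*d)/(8 + d) = 2*d/(8 + d))
(-429/373 + o(16))*(-364) = (-429/373 + 2*16/(8 + 16))*(-364) = (-429*1/373 + 2*16/24)*(-364) = (-429/373 + 2*16*(1/24))*(-364) = (-429/373 + 4/3)*(-364) = (205/1119)*(-364) = -74620/1119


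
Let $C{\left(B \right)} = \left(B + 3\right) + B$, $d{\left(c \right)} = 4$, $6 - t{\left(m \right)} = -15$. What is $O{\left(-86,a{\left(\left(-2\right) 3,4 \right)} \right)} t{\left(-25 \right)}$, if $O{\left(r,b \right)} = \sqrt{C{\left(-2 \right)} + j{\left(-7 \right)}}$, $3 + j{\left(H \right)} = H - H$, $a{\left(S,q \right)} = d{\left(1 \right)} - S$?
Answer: $42 i \approx 42.0 i$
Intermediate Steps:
$t{\left(m \right)} = 21$ ($t{\left(m \right)} = 6 - -15 = 6 + 15 = 21$)
$C{\left(B \right)} = 3 + 2 B$ ($C{\left(B \right)} = \left(3 + B\right) + B = 3 + 2 B$)
$a{\left(S,q \right)} = 4 - S$
$j{\left(H \right)} = -3$ ($j{\left(H \right)} = -3 + \left(H - H\right) = -3 + 0 = -3$)
$O{\left(r,b \right)} = 2 i$ ($O{\left(r,b \right)} = \sqrt{\left(3 + 2 \left(-2\right)\right) - 3} = \sqrt{\left(3 - 4\right) - 3} = \sqrt{-1 - 3} = \sqrt{-4} = 2 i$)
$O{\left(-86,a{\left(\left(-2\right) 3,4 \right)} \right)} t{\left(-25 \right)} = 2 i 21 = 42 i$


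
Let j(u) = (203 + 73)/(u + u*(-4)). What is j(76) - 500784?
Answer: -9514919/19 ≈ -5.0079e+5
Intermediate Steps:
j(u) = -92/u (j(u) = 276/(u - 4*u) = 276/((-3*u)) = 276*(-1/(3*u)) = -92/u)
j(76) - 500784 = -92/76 - 500784 = -92*1/76 - 500784 = -23/19 - 500784 = -9514919/19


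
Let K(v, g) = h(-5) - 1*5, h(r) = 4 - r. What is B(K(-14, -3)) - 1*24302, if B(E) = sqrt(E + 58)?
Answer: -24302 + sqrt(62) ≈ -24294.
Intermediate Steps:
K(v, g) = 4 (K(v, g) = (4 - 1*(-5)) - 1*5 = (4 + 5) - 5 = 9 - 5 = 4)
B(E) = sqrt(58 + E)
B(K(-14, -3)) - 1*24302 = sqrt(58 + 4) - 1*24302 = sqrt(62) - 24302 = -24302 + sqrt(62)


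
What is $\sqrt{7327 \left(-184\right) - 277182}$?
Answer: $5 i \sqrt{65014} \approx 1274.9 i$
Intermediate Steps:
$\sqrt{7327 \left(-184\right) - 277182} = \sqrt{-1348168 - 277182} = \sqrt{-1625350} = 5 i \sqrt{65014}$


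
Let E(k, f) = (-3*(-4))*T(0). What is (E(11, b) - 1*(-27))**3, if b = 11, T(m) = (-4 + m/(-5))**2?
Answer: 10503459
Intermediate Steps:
T(m) = (-4 - m/5)**2 (T(m) = (-4 + m*(-1/5))**2 = (-4 - m/5)**2)
E(k, f) = 192 (E(k, f) = (-3*(-4))*((20 + 0)**2/25) = 12*((1/25)*20**2) = 12*((1/25)*400) = 12*16 = 192)
(E(11, b) - 1*(-27))**3 = (192 - 1*(-27))**3 = (192 + 27)**3 = 219**3 = 10503459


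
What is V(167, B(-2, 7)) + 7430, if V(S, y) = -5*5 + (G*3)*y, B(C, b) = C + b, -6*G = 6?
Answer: 7390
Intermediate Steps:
G = -1 (G = -⅙*6 = -1)
V(S, y) = -25 - 3*y (V(S, y) = -5*5 + (-1*3)*y = -25 - 3*y)
V(167, B(-2, 7)) + 7430 = (-25 - 3*(-2 + 7)) + 7430 = (-25 - 3*5) + 7430 = (-25 - 15) + 7430 = -40 + 7430 = 7390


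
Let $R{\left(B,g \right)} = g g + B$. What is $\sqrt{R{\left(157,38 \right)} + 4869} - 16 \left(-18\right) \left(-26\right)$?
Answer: $-7488 + \sqrt{6470} \approx -7407.6$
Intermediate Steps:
$R{\left(B,g \right)} = B + g^{2}$ ($R{\left(B,g \right)} = g^{2} + B = B + g^{2}$)
$\sqrt{R{\left(157,38 \right)} + 4869} - 16 \left(-18\right) \left(-26\right) = \sqrt{\left(157 + 38^{2}\right) + 4869} - 16 \left(-18\right) \left(-26\right) = \sqrt{\left(157 + 1444\right) + 4869} - \left(-288\right) \left(-26\right) = \sqrt{1601 + 4869} - 7488 = \sqrt{6470} - 7488 = -7488 + \sqrt{6470}$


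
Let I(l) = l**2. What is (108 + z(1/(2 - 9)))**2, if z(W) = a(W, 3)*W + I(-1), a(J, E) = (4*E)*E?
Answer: 528529/49 ≈ 10786.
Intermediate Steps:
a(J, E) = 4*E**2
z(W) = 1 + 36*W (z(W) = (4*3**2)*W + (-1)**2 = (4*9)*W + 1 = 36*W + 1 = 1 + 36*W)
(108 + z(1/(2 - 9)))**2 = (108 + (1 + 36/(2 - 9)))**2 = (108 + (1 + 36/(-7)))**2 = (108 + (1 + 36*(-1/7)))**2 = (108 + (1 - 36/7))**2 = (108 - 29/7)**2 = (727/7)**2 = 528529/49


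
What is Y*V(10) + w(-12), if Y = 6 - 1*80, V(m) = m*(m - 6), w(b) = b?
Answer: -2972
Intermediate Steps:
V(m) = m*(-6 + m)
Y = -74 (Y = 6 - 80 = -74)
Y*V(10) + w(-12) = -740*(-6 + 10) - 12 = -740*4 - 12 = -74*40 - 12 = -2960 - 12 = -2972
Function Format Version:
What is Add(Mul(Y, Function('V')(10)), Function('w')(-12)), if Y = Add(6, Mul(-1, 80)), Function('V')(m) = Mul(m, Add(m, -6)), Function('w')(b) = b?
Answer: -2972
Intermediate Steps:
Function('V')(m) = Mul(m, Add(-6, m))
Y = -74 (Y = Add(6, -80) = -74)
Add(Mul(Y, Function('V')(10)), Function('w')(-12)) = Add(Mul(-74, Mul(10, Add(-6, 10))), -12) = Add(Mul(-74, Mul(10, 4)), -12) = Add(Mul(-74, 40), -12) = Add(-2960, -12) = -2972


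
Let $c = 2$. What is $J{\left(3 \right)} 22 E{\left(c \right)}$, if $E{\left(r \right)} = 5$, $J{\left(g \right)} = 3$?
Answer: $330$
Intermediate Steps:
$J{\left(3 \right)} 22 E{\left(c \right)} = 3 \cdot 22 \cdot 5 = 66 \cdot 5 = 330$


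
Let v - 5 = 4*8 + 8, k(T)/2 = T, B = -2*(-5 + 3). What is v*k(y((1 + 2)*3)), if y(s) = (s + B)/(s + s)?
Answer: 65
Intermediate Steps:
B = 4 (B = -2*(-2) = 4)
y(s) = (4 + s)/(2*s) (y(s) = (s + 4)/(s + s) = (4 + s)/((2*s)) = (4 + s)*(1/(2*s)) = (4 + s)/(2*s))
k(T) = 2*T
v = 45 (v = 5 + (4*8 + 8) = 5 + (32 + 8) = 5 + 40 = 45)
v*k(y((1 + 2)*3)) = 45*(2*((4 + (1 + 2)*3)/(2*(((1 + 2)*3))))) = 45*(2*((4 + 3*3)/(2*((3*3))))) = 45*(2*((1/2)*(4 + 9)/9)) = 45*(2*((1/2)*(1/9)*13)) = 45*(2*(13/18)) = 45*(13/9) = 65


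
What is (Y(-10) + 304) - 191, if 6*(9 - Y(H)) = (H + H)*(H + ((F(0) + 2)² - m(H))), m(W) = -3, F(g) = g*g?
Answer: 112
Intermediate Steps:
F(g) = g²
Y(H) = 9 - H*(7 + H)/3 (Y(H) = 9 - (H + H)*(H + ((0² + 2)² - 1*(-3)))/6 = 9 - 2*H*(H + ((0 + 2)² + 3))/6 = 9 - 2*H*(H + (2² + 3))/6 = 9 - 2*H*(H + (4 + 3))/6 = 9 - 2*H*(H + 7)/6 = 9 - 2*H*(7 + H)/6 = 9 - H*(7 + H)/3)
(Y(-10) + 304) - 191 = ((9 - 7/3*(-10) - ⅓*(-10)²) + 304) - 191 = ((9 + 70/3 - ⅓*100) + 304) - 191 = ((9 + 70/3 - 100/3) + 304) - 191 = (-1 + 304) - 191 = 303 - 191 = 112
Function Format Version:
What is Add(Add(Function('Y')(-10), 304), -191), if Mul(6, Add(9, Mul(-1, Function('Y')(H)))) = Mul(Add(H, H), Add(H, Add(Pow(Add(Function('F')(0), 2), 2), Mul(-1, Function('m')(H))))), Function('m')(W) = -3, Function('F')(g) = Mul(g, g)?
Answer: 112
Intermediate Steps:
Function('F')(g) = Pow(g, 2)
Function('Y')(H) = Add(9, Mul(Rational(-1, 3), H, Add(7, H))) (Function('Y')(H) = Add(9, Mul(Rational(-1, 6), Mul(Add(H, H), Add(H, Add(Pow(Add(Pow(0, 2), 2), 2), Mul(-1, -3)))))) = Add(9, Mul(Rational(-1, 6), Mul(Mul(2, H), Add(H, Add(Pow(Add(0, 2), 2), 3))))) = Add(9, Mul(Rational(-1, 6), Mul(Mul(2, H), Add(H, Add(Pow(2, 2), 3))))) = Add(9, Mul(Rational(-1, 6), Mul(Mul(2, H), Add(H, Add(4, 3))))) = Add(9, Mul(Rational(-1, 6), Mul(Mul(2, H), Add(H, 7)))) = Add(9, Mul(Rational(-1, 6), Mul(Mul(2, H), Add(7, H)))) = Add(9, Mul(Rational(-1, 6), Mul(2, H, Add(7, H)))) = Add(9, Mul(Rational(-1, 3), H, Add(7, H))))
Add(Add(Function('Y')(-10), 304), -191) = Add(Add(Add(9, Mul(Rational(-7, 3), -10), Mul(Rational(-1, 3), Pow(-10, 2))), 304), -191) = Add(Add(Add(9, Rational(70, 3), Mul(Rational(-1, 3), 100)), 304), -191) = Add(Add(Add(9, Rational(70, 3), Rational(-100, 3)), 304), -191) = Add(Add(-1, 304), -191) = Add(303, -191) = 112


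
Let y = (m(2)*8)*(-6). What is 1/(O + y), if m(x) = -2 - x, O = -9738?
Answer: -1/9546 ≈ -0.00010476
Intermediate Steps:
y = 192 (y = ((-2 - 1*2)*8)*(-6) = ((-2 - 2)*8)*(-6) = -4*8*(-6) = -32*(-6) = 192)
1/(O + y) = 1/(-9738 + 192) = 1/(-9546) = -1/9546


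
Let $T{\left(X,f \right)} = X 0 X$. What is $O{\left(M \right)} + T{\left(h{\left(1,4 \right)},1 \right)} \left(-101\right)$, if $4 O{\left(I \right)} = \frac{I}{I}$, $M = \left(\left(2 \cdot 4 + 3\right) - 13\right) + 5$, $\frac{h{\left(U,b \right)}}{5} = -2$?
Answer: $\frac{1}{4} \approx 0.25$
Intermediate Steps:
$h{\left(U,b \right)} = -10$ ($h{\left(U,b \right)} = 5 \left(-2\right) = -10$)
$T{\left(X,f \right)} = 0$ ($T{\left(X,f \right)} = 0 X = 0$)
$M = 3$ ($M = \left(\left(8 + 3\right) - 13\right) + 5 = \left(11 - 13\right) + 5 = -2 + 5 = 3$)
$O{\left(I \right)} = \frac{1}{4}$ ($O{\left(I \right)} = \frac{I \frac{1}{I}}{4} = \frac{1}{4} \cdot 1 = \frac{1}{4}$)
$O{\left(M \right)} + T{\left(h{\left(1,4 \right)},1 \right)} \left(-101\right) = \frac{1}{4} + 0 \left(-101\right) = \frac{1}{4} + 0 = \frac{1}{4}$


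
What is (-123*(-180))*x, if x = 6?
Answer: 132840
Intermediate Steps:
(-123*(-180))*x = -123*(-180)*6 = 22140*6 = 132840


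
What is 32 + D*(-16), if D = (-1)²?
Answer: 16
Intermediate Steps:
D = 1
32 + D*(-16) = 32 + 1*(-16) = 32 - 16 = 16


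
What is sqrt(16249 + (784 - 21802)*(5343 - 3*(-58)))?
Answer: I*sqrt(115940057) ≈ 10768.0*I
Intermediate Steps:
sqrt(16249 + (784 - 21802)*(5343 - 3*(-58))) = sqrt(16249 - 21018*(5343 + 174)) = sqrt(16249 - 21018*5517) = sqrt(16249 - 115956306) = sqrt(-115940057) = I*sqrt(115940057)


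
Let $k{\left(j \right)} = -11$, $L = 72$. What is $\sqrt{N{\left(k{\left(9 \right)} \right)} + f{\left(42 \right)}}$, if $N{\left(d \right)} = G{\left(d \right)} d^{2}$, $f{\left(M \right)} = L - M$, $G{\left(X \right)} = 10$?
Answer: $2 \sqrt{310} \approx 35.214$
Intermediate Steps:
$f{\left(M \right)} = 72 - M$
$N{\left(d \right)} = 10 d^{2}$
$\sqrt{N{\left(k{\left(9 \right)} \right)} + f{\left(42 \right)}} = \sqrt{10 \left(-11\right)^{2} + \left(72 - 42\right)} = \sqrt{10 \cdot 121 + \left(72 - 42\right)} = \sqrt{1210 + 30} = \sqrt{1240} = 2 \sqrt{310}$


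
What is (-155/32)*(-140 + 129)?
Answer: 1705/32 ≈ 53.281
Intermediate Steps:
(-155/32)*(-140 + 129) = -155*1/32*(-11) = -155/32*(-11) = 1705/32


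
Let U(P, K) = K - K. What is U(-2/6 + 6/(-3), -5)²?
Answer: 0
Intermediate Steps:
U(P, K) = 0
U(-2/6 + 6/(-3), -5)² = 0² = 0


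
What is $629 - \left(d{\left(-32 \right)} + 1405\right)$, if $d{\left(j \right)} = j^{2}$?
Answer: $-1800$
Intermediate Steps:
$629 - \left(d{\left(-32 \right)} + 1405\right) = 629 - \left(\left(-32\right)^{2} + 1405\right) = 629 - \left(1024 + 1405\right) = 629 - 2429 = -1800$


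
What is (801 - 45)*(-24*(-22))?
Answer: 399168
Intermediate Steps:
(801 - 45)*(-24*(-22)) = 756*528 = 399168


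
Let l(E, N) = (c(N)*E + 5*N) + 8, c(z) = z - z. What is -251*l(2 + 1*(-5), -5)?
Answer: 4267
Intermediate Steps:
c(z) = 0
l(E, N) = 8 + 5*N (l(E, N) = (0*E + 5*N) + 8 = (0 + 5*N) + 8 = 5*N + 8 = 8 + 5*N)
-251*l(2 + 1*(-5), -5) = -251*(8 + 5*(-5)) = -251*(8 - 25) = -251*(-17) = 4267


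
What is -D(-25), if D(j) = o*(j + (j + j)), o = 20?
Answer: 1500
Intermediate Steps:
D(j) = 60*j (D(j) = 20*(j + (j + j)) = 20*(j + 2*j) = 20*(3*j) = 60*j)
-D(-25) = -60*(-25) = -1*(-1500) = 1500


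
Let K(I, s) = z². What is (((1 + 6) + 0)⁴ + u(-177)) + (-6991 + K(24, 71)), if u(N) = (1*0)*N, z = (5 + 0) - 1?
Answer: -4574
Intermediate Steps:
z = 4 (z = 5 - 1 = 4)
u(N) = 0 (u(N) = 0*N = 0)
K(I, s) = 16 (K(I, s) = 4² = 16)
(((1 + 6) + 0)⁴ + u(-177)) + (-6991 + K(24, 71)) = (((1 + 6) + 0)⁴ + 0) + (-6991 + 16) = ((7 + 0)⁴ + 0) - 6975 = (7⁴ + 0) - 6975 = (2401 + 0) - 6975 = 2401 - 6975 = -4574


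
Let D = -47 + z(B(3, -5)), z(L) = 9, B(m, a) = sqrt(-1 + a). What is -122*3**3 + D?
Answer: -3332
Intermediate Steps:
D = -38 (D = -47 + 9 = -38)
-122*3**3 + D = -122*3**3 - 38 = -122*27 - 38 = -3294 - 38 = -3332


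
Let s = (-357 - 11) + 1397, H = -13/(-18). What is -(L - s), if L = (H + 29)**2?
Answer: 47171/324 ≈ 145.59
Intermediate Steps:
H = 13/18 (H = -13*(-1/18) = 13/18 ≈ 0.72222)
L = 286225/324 (L = (13/18 + 29)**2 = (535/18)**2 = 286225/324 ≈ 883.41)
s = 1029 (s = -368 + 1397 = 1029)
-(L - s) = -(286225/324 - 1*1029) = -(286225/324 - 1029) = -1*(-47171/324) = 47171/324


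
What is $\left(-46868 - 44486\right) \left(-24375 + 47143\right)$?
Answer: $-2079947872$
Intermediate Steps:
$\left(-46868 - 44486\right) \left(-24375 + 47143\right) = \left(-46868 - 44486\right) 22768 = \left(-91354\right) 22768 = -2079947872$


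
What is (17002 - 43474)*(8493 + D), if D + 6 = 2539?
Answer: -291880272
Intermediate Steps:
D = 2533 (D = -6 + 2539 = 2533)
(17002 - 43474)*(8493 + D) = (17002 - 43474)*(8493 + 2533) = -26472*11026 = -291880272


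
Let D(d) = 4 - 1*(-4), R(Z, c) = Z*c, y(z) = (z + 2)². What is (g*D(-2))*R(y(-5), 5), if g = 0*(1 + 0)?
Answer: 0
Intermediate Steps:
y(z) = (2 + z)²
g = 0 (g = 0*1 = 0)
D(d) = 8 (D(d) = 4 + 4 = 8)
(g*D(-2))*R(y(-5), 5) = (0*8)*((2 - 5)²*5) = 0*((-3)²*5) = 0*(9*5) = 0*45 = 0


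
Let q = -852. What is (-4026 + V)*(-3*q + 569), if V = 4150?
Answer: 387500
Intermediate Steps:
(-4026 + V)*(-3*q + 569) = (-4026 + 4150)*(-3*(-852) + 569) = 124*(2556 + 569) = 124*3125 = 387500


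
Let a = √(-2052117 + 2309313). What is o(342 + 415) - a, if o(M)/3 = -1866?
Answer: -5598 - 2*√64299 ≈ -6105.1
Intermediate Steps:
o(M) = -5598 (o(M) = 3*(-1866) = -5598)
a = 2*√64299 (a = √257196 = 2*√64299 ≈ 507.15)
o(342 + 415) - a = -5598 - 2*√64299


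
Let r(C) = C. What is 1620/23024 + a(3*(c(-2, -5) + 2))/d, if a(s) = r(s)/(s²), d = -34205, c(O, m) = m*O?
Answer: 62337893/885977910 ≈ 0.070361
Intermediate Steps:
c(O, m) = O*m
a(s) = 1/s (a(s) = s/(s²) = s/s² = 1/s)
1620/23024 + a(3*(c(-2, -5) + 2))/d = 1620/23024 + 1/((3*(-2*(-5) + 2))*(-34205)) = 1620*(1/23024) - 1/34205/(3*(10 + 2)) = 405/5756 - 1/34205/(3*12) = 405/5756 - 1/34205/36 = 405/5756 + (1/36)*(-1/34205) = 405/5756 - 1/1231380 = 62337893/885977910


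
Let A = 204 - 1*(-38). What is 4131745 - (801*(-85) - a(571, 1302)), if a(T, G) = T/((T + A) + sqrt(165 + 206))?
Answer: 2774399762563/660598 - 571*sqrt(371)/660598 ≈ 4.1998e+6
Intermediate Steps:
A = 242 (A = 204 + 38 = 242)
a(T, G) = T/(242 + T + sqrt(371)) (a(T, G) = T/((T + 242) + sqrt(165 + 206)) = T/((242 + T) + sqrt(371)) = T/(242 + T + sqrt(371)))
4131745 - (801*(-85) - a(571, 1302)) = 4131745 - (801*(-85) - 571/(242 + 571 + sqrt(371))) = 4131745 - (-68085 - 571/(813 + sqrt(371))) = 4131745 + (68085 + 571/(813 + sqrt(371))) = 4199830 + 571/(813 + sqrt(371))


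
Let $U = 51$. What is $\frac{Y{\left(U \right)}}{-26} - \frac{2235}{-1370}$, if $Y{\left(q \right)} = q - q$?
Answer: $\frac{447}{274} \approx 1.6314$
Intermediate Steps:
$Y{\left(q \right)} = 0$
$\frac{Y{\left(U \right)}}{-26} - \frac{2235}{-1370} = \frac{0}{-26} - \frac{2235}{-1370} = 0 \left(- \frac{1}{26}\right) - - \frac{447}{274} = 0 + \frac{447}{274} = \frac{447}{274}$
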